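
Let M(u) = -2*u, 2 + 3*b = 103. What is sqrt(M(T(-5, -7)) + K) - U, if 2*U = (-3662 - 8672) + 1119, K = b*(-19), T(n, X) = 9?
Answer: 11215/2 + I*sqrt(5919)/3 ≈ 5607.5 + 25.645*I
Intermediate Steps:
b = 101/3 (b = -2/3 + (1/3)*103 = -2/3 + 103/3 = 101/3 ≈ 33.667)
K = -1919/3 (K = (101/3)*(-19) = -1919/3 ≈ -639.67)
U = -11215/2 (U = ((-3662 - 8672) + 1119)/2 = (-12334 + 1119)/2 = (1/2)*(-11215) = -11215/2 ≈ -5607.5)
sqrt(M(T(-5, -7)) + K) - U = sqrt(-2*9 - 1919/3) - 1*(-11215/2) = sqrt(-18 - 1919/3) + 11215/2 = sqrt(-1973/3) + 11215/2 = I*sqrt(5919)/3 + 11215/2 = 11215/2 + I*sqrt(5919)/3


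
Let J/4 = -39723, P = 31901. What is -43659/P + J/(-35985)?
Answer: 1165914859/382652495 ≈ 3.0469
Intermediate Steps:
J = -158892 (J = 4*(-39723) = -158892)
-43659/P + J/(-35985) = -43659/31901 - 158892/(-35985) = -43659*1/31901 - 158892*(-1/35985) = -43659/31901 + 52964/11995 = 1165914859/382652495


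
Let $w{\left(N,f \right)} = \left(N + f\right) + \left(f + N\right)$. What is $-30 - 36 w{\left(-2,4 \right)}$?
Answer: $-174$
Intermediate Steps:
$w{\left(N,f \right)} = 2 N + 2 f$ ($w{\left(N,f \right)} = \left(N + f\right) + \left(N + f\right) = 2 N + 2 f$)
$-30 - 36 w{\left(-2,4 \right)} = -30 - 36 \left(2 \left(-2\right) + 2 \cdot 4\right) = -30 - 36 \left(-4 + 8\right) = -30 - 144 = -174$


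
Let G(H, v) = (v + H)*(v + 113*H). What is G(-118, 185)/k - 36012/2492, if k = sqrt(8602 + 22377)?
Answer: -9003/623 - 880983*sqrt(30979)/30979 ≈ -5019.8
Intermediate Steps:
G(H, v) = (H + v)*(v + 113*H)
k = sqrt(30979) ≈ 176.01
G(-118, 185)/k - 36012/2492 = (185**2 + 113*(-118)**2 + 114*(-118)*185)/(sqrt(30979)) - 36012/2492 = (34225 + 113*13924 - 2488620)*(sqrt(30979)/30979) - 36012*1/2492 = (34225 + 1573412 - 2488620)*(sqrt(30979)/30979) - 9003/623 = -880983*sqrt(30979)/30979 - 9003/623 = -9003/623 - 880983*sqrt(30979)/30979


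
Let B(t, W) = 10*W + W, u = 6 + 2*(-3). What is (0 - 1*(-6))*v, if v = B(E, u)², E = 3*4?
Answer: 0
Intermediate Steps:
E = 12
u = 0 (u = 6 - 6 = 0)
B(t, W) = 11*W
v = 0 (v = (11*0)² = 0² = 0)
(0 - 1*(-6))*v = (0 - 1*(-6))*0 = (0 + 6)*0 = 6*0 = 0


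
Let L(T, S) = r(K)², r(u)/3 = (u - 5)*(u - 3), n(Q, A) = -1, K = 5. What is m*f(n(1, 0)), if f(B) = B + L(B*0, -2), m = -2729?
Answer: 2729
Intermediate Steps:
r(u) = 3*(-5 + u)*(-3 + u) (r(u) = 3*((u - 5)*(u - 3)) = 3*((-5 + u)*(-3 + u)) = 3*(-5 + u)*(-3 + u))
L(T, S) = 0 (L(T, S) = (45 - 24*5 + 3*5²)² = (45 - 120 + 3*25)² = (45 - 120 + 75)² = 0² = 0)
f(B) = B (f(B) = B + 0 = B)
m*f(n(1, 0)) = -2729*(-1) = 2729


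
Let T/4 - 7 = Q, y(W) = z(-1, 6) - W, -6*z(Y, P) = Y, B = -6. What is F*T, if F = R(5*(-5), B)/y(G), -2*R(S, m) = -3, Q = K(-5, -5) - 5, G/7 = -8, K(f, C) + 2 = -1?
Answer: -36/337 ≈ -0.10682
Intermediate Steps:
z(Y, P) = -Y/6
K(f, C) = -3 (K(f, C) = -2 - 1 = -3)
G = -56 (G = 7*(-8) = -56)
Q = -8 (Q = -3 - 5 = -8)
R(S, m) = 3/2 (R(S, m) = -1/2*(-3) = 3/2)
y(W) = 1/6 - W (y(W) = -1/6*(-1) - W = 1/6 - W)
T = -4 (T = 28 + 4*(-8) = 28 - 32 = -4)
F = 9/337 (F = 3/(2*(1/6 - 1*(-56))) = 3/(2*(1/6 + 56)) = 3/(2*(337/6)) = (3/2)*(6/337) = 9/337 ≈ 0.026706)
F*T = (9/337)*(-4) = -36/337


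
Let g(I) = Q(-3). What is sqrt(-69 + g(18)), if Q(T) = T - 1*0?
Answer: 6*I*sqrt(2) ≈ 8.4853*I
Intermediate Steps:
Q(T) = T (Q(T) = T + 0 = T)
g(I) = -3
sqrt(-69 + g(18)) = sqrt(-69 - 3) = sqrt(-72) = 6*I*sqrt(2)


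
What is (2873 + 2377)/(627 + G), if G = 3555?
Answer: 875/697 ≈ 1.2554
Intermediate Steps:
(2873 + 2377)/(627 + G) = (2873 + 2377)/(627 + 3555) = 5250/4182 = 5250*(1/4182) = 875/697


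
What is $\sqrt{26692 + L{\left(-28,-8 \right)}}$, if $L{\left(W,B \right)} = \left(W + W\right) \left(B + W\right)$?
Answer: $2 \sqrt{7177} \approx 169.43$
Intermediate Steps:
$L{\left(W,B \right)} = 2 W \left(B + W\right)$
$\sqrt{26692 + L{\left(-28,-8 \right)}} = \sqrt{26692 + 2 \left(-28\right) \left(-8 - 28\right)} = \sqrt{26692 + 2 \left(-28\right) \left(-36\right)} = \sqrt{26692 + 2016} = \sqrt{28708} = 2 \sqrt{7177}$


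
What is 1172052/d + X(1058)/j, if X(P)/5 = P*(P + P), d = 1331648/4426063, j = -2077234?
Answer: 1346974290084236483/345768062704 ≈ 3.8956e+6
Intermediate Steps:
d = 1331648/4426063 (d = 1331648*(1/4426063) = 1331648/4426063 ≈ 0.30087)
X(P) = 10*P**2 (X(P) = 5*(P*(P + P)) = 5*(P*(2*P)) = 5*(2*P**2) = 10*P**2)
1172052/d + X(1058)/j = 1172052/(1331648/4426063) + (10*1058**2)/(-2077234) = 1172052*(4426063/1331648) + (10*1119364)*(-1/2077234) = 1296893997819/332912 + 11193640*(-1/2077234) = 1296893997819/332912 - 5596820/1038617 = 1346974290084236483/345768062704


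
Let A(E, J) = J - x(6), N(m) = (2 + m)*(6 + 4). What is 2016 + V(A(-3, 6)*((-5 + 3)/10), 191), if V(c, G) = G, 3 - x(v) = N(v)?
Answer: 2207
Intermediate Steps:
N(m) = 20 + 10*m (N(m) = (2 + m)*10 = 20 + 10*m)
x(v) = -17 - 10*v (x(v) = 3 - (20 + 10*v) = 3 + (-20 - 10*v) = -17 - 10*v)
A(E, J) = 77 + J (A(E, J) = J - (-17 - 10*6) = J - (-17 - 60) = J - 1*(-77) = J + 77 = 77 + J)
2016 + V(A(-3, 6)*((-5 + 3)/10), 191) = 2016 + 191 = 2207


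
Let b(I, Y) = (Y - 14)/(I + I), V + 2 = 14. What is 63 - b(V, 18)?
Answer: 377/6 ≈ 62.833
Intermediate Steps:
V = 12 (V = -2 + 14 = 12)
b(I, Y) = (-14 + Y)/(2*I) (b(I, Y) = (-14 + Y)/((2*I)) = (-14 + Y)*(1/(2*I)) = (-14 + Y)/(2*I))
63 - b(V, 18) = 63 - (-14 + 18)/(2*12) = 63 - 4/(2*12) = 63 - 1*1/6 = 63 - 1/6 = 377/6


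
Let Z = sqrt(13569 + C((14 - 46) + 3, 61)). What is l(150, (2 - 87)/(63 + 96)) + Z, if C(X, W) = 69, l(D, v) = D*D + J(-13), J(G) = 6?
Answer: 22506 + sqrt(13638) ≈ 22623.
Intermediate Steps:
l(D, v) = 6 + D**2 (l(D, v) = D*D + 6 = D**2 + 6 = 6 + D**2)
Z = sqrt(13638) (Z = sqrt(13569 + 69) = sqrt(13638) ≈ 116.78)
l(150, (2 - 87)/(63 + 96)) + Z = (6 + 150**2) + sqrt(13638) = (6 + 22500) + sqrt(13638) = 22506 + sqrt(13638)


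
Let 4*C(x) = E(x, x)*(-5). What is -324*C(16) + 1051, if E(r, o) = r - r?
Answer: 1051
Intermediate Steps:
E(r, o) = 0
C(x) = 0 (C(x) = (0*(-5))/4 = (¼)*0 = 0)
-324*C(16) + 1051 = -324*0 + 1051 = 0 + 1051 = 1051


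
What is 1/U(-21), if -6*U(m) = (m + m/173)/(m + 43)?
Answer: 3806/609 ≈ 6.2496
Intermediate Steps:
U(m) = -29*m/(173*(43 + m)) (U(m) = -(m + m/173)/(6*(m + 43)) = -(m + m*(1/173))/(6*(43 + m)) = -(m + m/173)/(6*(43 + m)) = -174*m/173/(6*(43 + m)) = -29*m/(173*(43 + m)))
1/U(-21) = 1/(-29*(-21)/(7439 + 173*(-21))) = 1/(-29*(-21)/(7439 - 3633)) = 1/(-29*(-21)/3806) = 1/(-29*(-21)*1/3806) = 1/(609/3806) = 3806/609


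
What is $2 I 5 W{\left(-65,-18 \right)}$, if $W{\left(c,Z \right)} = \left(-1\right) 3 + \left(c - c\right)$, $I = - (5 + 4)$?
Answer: $270$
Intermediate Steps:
$I = -9$ ($I = \left(-1\right) 9 = -9$)
$W{\left(c,Z \right)} = -3$ ($W{\left(c,Z \right)} = -3 + 0 = -3$)
$2 I 5 W{\left(-65,-18 \right)} = 2 \left(-9\right) 5 \left(-3\right) = \left(-18\right) 5 \left(-3\right) = \left(-90\right) \left(-3\right) = 270$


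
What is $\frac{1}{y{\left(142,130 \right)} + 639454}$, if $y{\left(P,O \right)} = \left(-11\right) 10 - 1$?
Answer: $\frac{1}{639343} \approx 1.5641 \cdot 10^{-6}$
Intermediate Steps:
$y{\left(P,O \right)} = -111$ ($y{\left(P,O \right)} = -110 - 1 = -111$)
$\frac{1}{y{\left(142,130 \right)} + 639454} = \frac{1}{-111 + 639454} = \frac{1}{639343}$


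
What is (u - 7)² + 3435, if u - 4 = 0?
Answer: 3444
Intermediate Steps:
u = 4 (u = 4 + 0 = 4)
(u - 7)² + 3435 = (4 - 7)² + 3435 = (-3)² + 3435 = 9 + 3435 = 3444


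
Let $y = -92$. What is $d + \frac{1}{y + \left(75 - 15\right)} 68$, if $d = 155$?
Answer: $\frac{1223}{8} \approx 152.88$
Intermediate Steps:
$d + \frac{1}{y + \left(75 - 15\right)} 68 = 155 + \frac{1}{-92 + \left(75 - 15\right)} 68 = 155 + \frac{1}{-92 + 60} \cdot 68 = 155 + \frac{1}{-32} \cdot 68 = 155 - \frac{17}{8} = \frac{1223}{8}$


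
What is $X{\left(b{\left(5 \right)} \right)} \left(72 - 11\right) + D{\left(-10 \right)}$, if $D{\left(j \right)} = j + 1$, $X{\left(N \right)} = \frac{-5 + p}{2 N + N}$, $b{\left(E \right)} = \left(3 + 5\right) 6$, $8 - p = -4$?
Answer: $- \frac{869}{144} \approx -6.0347$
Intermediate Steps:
$p = 12$ ($p = 8 - -4 = 8 + 4 = 12$)
$b{\left(E \right)} = 48$ ($b{\left(E \right)} = 8 \cdot 6 = 48$)
$X{\left(N \right)} = \frac{7}{3 N}$ ($X{\left(N \right)} = \frac{-5 + 12}{2 N + N} = \frac{7}{3 N}$)
$D{\left(j \right)} = 1 + j$
$X{\left(b{\left(5 \right)} \right)} \left(72 - 11\right) + D{\left(-10 \right)} = \frac{7}{3 \cdot 48} \left(72 - 11\right) + \left(1 - 10\right) = \frac{7}{3} \cdot \frac{1}{48} \cdot 61 - 9 = \frac{7}{144} \cdot 61 - 9 = \frac{427}{144} - 9 = - \frac{869}{144}$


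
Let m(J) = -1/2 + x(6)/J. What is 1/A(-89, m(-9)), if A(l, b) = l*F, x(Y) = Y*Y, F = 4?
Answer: -1/356 ≈ -0.0028090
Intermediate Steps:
x(Y) = Y²
m(J) = -½ + 36/J (m(J) = -1/2 + 6²/J = -1*½ + 36/J = -½ + 36/J)
A(l, b) = 4*l (A(l, b) = l*4 = 4*l)
1/A(-89, m(-9)) = 1/(4*(-89)) = 1/(-356) = -1/356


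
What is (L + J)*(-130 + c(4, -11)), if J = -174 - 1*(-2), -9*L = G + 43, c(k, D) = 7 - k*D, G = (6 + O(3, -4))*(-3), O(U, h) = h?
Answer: 125215/9 ≈ 13913.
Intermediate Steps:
G = -6 (G = (6 - 4)*(-3) = 2*(-3) = -6)
c(k, D) = 7 - D*k
L = -37/9 (L = -(-6 + 43)/9 = -⅑*37 = -37/9 ≈ -4.1111)
J = -172 (J = -174 + 2 = -172)
(L + J)*(-130 + c(4, -11)) = (-37/9 - 172)*(-130 + (7 - 1*(-11)*4)) = -1585*(-130 + (7 + 44))/9 = -1585*(-130 + 51)/9 = -1585/9*(-79) = 125215/9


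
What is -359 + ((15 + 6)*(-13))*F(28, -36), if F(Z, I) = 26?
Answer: -7457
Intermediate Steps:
-359 + ((15 + 6)*(-13))*F(28, -36) = -359 + ((15 + 6)*(-13))*26 = -359 + (21*(-13))*26 = -359 - 273*26 = -359 - 7098 = -7457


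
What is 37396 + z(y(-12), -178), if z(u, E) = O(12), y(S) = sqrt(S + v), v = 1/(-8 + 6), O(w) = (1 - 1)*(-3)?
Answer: 37396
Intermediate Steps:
O(w) = 0 (O(w) = 0*(-3) = 0)
v = -1/2 (v = 1/(-2) = -1/2 ≈ -0.50000)
y(S) = sqrt(-1/2 + S) (y(S) = sqrt(S - 1/2) = sqrt(-1/2 + S))
z(u, E) = 0
37396 + z(y(-12), -178) = 37396 + 0 = 37396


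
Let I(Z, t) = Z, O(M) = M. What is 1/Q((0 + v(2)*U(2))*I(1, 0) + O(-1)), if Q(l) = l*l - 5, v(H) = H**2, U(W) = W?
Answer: 1/44 ≈ 0.022727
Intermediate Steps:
Q(l) = -5 + l**2 (Q(l) = l**2 - 5 = -5 + l**2)
1/Q((0 + v(2)*U(2))*I(1, 0) + O(-1)) = 1/(-5 + ((0 + 2**2*2)*1 - 1)**2) = 1/(-5 + ((0 + 4*2)*1 - 1)**2) = 1/(-5 + ((0 + 8)*1 - 1)**2) = 1/(-5 + (8*1 - 1)**2) = 1/(-5 + (8 - 1)**2) = 1/(-5 + 7**2) = 1/(-5 + 49) = 1/44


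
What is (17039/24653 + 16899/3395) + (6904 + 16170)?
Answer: 1931697536642/83696935 ≈ 23080.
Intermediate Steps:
(17039/24653 + 16899/3395) + (6904 + 16170) = (17039*(1/24653) + 16899*(1/3395)) + 23074 = (17039/24653 + 16899/3395) + 23074 = 474458452/83696935 + 23074 = 1931697536642/83696935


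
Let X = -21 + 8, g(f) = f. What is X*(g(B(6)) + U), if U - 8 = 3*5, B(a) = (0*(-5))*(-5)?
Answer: -299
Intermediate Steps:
B(a) = 0 (B(a) = 0*(-5) = 0)
U = 23 (U = 8 + 3*5 = 8 + 15 = 23)
X = -13
X*(g(B(6)) + U) = -13*(0 + 23) = -13*23 = -299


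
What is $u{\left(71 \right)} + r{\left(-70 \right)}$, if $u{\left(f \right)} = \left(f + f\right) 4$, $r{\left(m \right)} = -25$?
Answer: $543$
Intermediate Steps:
$u{\left(f \right)} = 8 f$ ($u{\left(f \right)} = 2 f 4 = 8 f$)
$u{\left(71 \right)} + r{\left(-70 \right)} = 8 \cdot 71 - 25 = 568 - 25 = 543$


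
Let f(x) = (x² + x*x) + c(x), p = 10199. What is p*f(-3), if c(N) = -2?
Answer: 163184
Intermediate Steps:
f(x) = -2 + 2*x² (f(x) = (x² + x*x) - 2 = (x² + x²) - 2 = 2*x² - 2 = -2 + 2*x²)
p*f(-3) = 10199*(-2 + 2*(-3)²) = 10199*(-2 + 2*9) = 10199*(-2 + 18) = 10199*16 = 163184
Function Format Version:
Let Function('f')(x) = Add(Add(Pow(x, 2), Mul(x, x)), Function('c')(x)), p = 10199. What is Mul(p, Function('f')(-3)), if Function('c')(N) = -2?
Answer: 163184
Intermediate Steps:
Function('f')(x) = Add(-2, Mul(2, Pow(x, 2))) (Function('f')(x) = Add(Add(Pow(x, 2), Mul(x, x)), -2) = Add(Add(Pow(x, 2), Pow(x, 2)), -2) = Add(Mul(2, Pow(x, 2)), -2) = Add(-2, Mul(2, Pow(x, 2))))
Mul(p, Function('f')(-3)) = Mul(10199, Add(-2, Mul(2, Pow(-3, 2)))) = Mul(10199, Add(-2, Mul(2, 9))) = Mul(10199, Add(-2, 18)) = Mul(10199, 16) = 163184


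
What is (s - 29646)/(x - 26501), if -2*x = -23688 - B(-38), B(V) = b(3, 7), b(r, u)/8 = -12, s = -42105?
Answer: 71751/14705 ≈ 4.8794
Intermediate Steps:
b(r, u) = -96 (b(r, u) = 8*(-12) = -96)
B(V) = -96
x = 11796 (x = -(-23688 - 1*(-96))/2 = -(-23688 + 96)/2 = -1/2*(-23592) = 11796)
(s - 29646)/(x - 26501) = (-42105 - 29646)/(11796 - 26501) = -71751/(-14705) = -71751*(-1/14705) = 71751/14705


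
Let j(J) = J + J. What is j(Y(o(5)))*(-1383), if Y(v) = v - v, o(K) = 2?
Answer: 0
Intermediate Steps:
Y(v) = 0
j(J) = 2*J
j(Y(o(5)))*(-1383) = (2*0)*(-1383) = 0*(-1383) = 0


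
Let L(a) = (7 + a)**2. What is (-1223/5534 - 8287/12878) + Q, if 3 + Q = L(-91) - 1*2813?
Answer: 75527460607/17816713 ≈ 4239.1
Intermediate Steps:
Q = 4240 (Q = -3 + ((7 - 91)**2 - 1*2813) = -3 + ((-84)**2 - 2813) = -3 + (7056 - 2813) = -3 + 4243 = 4240)
(-1223/5534 - 8287/12878) + Q = (-1223/5534 - 8287/12878) + 4240 = -15402513/17816713 + 4240 = 75527460607/17816713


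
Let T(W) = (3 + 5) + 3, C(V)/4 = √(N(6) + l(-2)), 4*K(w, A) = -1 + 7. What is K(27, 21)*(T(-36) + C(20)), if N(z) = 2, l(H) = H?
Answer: 33/2 ≈ 16.500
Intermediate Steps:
K(w, A) = 3/2 (K(w, A) = (-1 + 7)/4 = (¼)*6 = 3/2)
C(V) = 0 (C(V) = 4*√(2 - 2) = 4*√0 = 4*0 = 0)
T(W) = 11 (T(W) = 8 + 3 = 11)
K(27, 21)*(T(-36) + C(20)) = 3*(11 + 0)/2 = (3/2)*11 = 33/2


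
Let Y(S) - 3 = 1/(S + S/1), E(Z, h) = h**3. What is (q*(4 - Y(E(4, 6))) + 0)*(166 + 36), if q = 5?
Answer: 217655/216 ≈ 1007.7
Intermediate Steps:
Y(S) = 3 + 1/(2*S) (Y(S) = 3 + 1/(S + S/1) = 3 + 1/(S + S*1) = 3 + 1/(S + S) = 3 + 1/(2*S))
(q*(4 - Y(E(4, 6))) + 0)*(166 + 36) = (5*(4 - (3 + 1/(2*(6**3)))) + 0)*(166 + 36) = (5*(4 - (3 + (1/2)/216)) + 0)*202 = (5*(4 - (3 + (1/2)*(1/216))) + 0)*202 = (5*(4 - (3 + 1/432)) + 0)*202 = (5*(4 - 1*1297/432) + 0)*202 = (5*(4 - 1297/432) + 0)*202 = (5*(431/432) + 0)*202 = (2155/432 + 0)*202 = (2155/432)*202 = 217655/216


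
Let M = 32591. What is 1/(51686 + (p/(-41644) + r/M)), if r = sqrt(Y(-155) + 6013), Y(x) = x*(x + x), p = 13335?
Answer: 95207350785289592841836/4920856645943049352134370513 - 169560159566928*sqrt(6007)/4920856645943049352134370513 ≈ 1.9348e-5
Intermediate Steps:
Y(x) = 2*x**2 (Y(x) = x*(2*x) = 2*x**2)
r = 3*sqrt(6007) (r = sqrt(2*(-155)**2 + 6013) = sqrt(2*24025 + 6013) = sqrt(48050 + 6013) = sqrt(54063) = 3*sqrt(6007) ≈ 232.51)
1/(51686 + (p/(-41644) + r/M)) = 1/(51686 + (13335/(-41644) + (3*sqrt(6007))/32591)) = 1/(51686 + (13335*(-1/41644) + (3*sqrt(6007))*(1/32591))) = 1/(51686 + (-13335/41644 + 3*sqrt(6007)/32591)) = 1/(2152398449/41644 + 3*sqrt(6007)/32591)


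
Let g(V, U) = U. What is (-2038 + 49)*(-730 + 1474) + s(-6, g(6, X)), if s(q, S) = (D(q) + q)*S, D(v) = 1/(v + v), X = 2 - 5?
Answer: -5919191/4 ≈ -1.4798e+6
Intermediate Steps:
X = -3
D(v) = 1/(2*v)
s(q, S) = S*(q + 1/(2*q)) (s(q, S) = (1/(2*q) + q)*S = (q + 1/(2*q))*S = S*(q + 1/(2*q)))
(-2038 + 49)*(-730 + 1474) + s(-6, g(6, X)) = (-2038 + 49)*(-730 + 1474) + (-3*(-6) + (1/2)*(-3)/(-6)) = -1989*744 + (18 + (1/2)*(-3)*(-1/6)) = -1479816 + (18 + 1/4) = -1479816 + 73/4 = -5919191/4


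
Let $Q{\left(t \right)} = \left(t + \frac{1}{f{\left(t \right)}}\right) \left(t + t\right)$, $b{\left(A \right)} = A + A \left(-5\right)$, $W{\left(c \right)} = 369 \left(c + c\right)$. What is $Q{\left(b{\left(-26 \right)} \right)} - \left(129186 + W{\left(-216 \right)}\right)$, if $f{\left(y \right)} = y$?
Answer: $51856$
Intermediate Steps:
$W{\left(c \right)} = 738 c$ ($W{\left(c \right)} = 369 \cdot 2 c = 738 c$)
$b{\left(A \right)} = - 4 A$ ($b{\left(A \right)} = A - 5 A = - 4 A$)
$Q{\left(t \right)} = 2 t \left(t + \frac{1}{t}\right)$ ($Q{\left(t \right)} = \left(t + \frac{1}{t}\right) \left(t + t\right) = \left(t + \frac{1}{t}\right) 2 t = 2 t \left(t + \frac{1}{t}\right)$)
$Q{\left(b{\left(-26 \right)} \right)} - \left(129186 + W{\left(-216 \right)}\right) = \left(2 + 2 \left(\left(-4\right) \left(-26\right)\right)^{2}\right) - \left(129186 + 738 \left(-216\right)\right) = \left(2 + 2 \cdot 104^{2}\right) - -30222 = \left(2 + 2 \cdot 10816\right) + \left(-129186 + 159408\right) = \left(2 + 21632\right) + 30222 = 21634 + 30222 = 51856$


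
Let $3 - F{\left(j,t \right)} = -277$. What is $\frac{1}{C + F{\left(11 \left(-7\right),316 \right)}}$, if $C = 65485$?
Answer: $\frac{1}{65765} \approx 1.5206 \cdot 10^{-5}$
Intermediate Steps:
$F{\left(j,t \right)} = 280$ ($F{\left(j,t \right)} = 3 - -277 = 3 + 277 = 280$)
$\frac{1}{C + F{\left(11 \left(-7\right),316 \right)}} = \frac{1}{65485 + 280} = \frac{1}{65765}$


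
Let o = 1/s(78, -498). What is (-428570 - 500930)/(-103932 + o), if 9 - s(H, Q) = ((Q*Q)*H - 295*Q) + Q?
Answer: 18116619592500/2025708991381 ≈ 8.9433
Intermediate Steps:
s(H, Q) = 9 + 294*Q - H*Q**2 (s(H, Q) = 9 - (((Q*Q)*H - 295*Q) + Q) = 9 - ((Q**2*H - 295*Q) + Q) = 9 - ((H*Q**2 - 295*Q) + Q) = 9 - ((-295*Q + H*Q**2) + Q) = 9 - (-294*Q + H*Q**2) = 9 + (294*Q - H*Q**2) = 9 + 294*Q - H*Q**2)
o = -1/19490715 (o = 1/(9 + 294*(-498) - 1*78*(-498)**2) = 1/(9 - 146412 - 1*78*248004) = 1/(9 - 146412 - 19344312) = 1/(-19490715) = -1/19490715 ≈ -5.1306e-8)
(-428570 - 500930)/(-103932 + o) = (-428570 - 500930)/(-103932 - 1/19490715) = -929500/(-2025708991381/19490715) = -929500*(-19490715/2025708991381) = 18116619592500/2025708991381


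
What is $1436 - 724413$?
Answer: $-722977$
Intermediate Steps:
$1436 - 724413 = -722977$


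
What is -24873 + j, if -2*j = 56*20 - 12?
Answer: -25427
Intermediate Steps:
j = -554 (j = -(56*20 - 12)/2 = -(1120 - 12)/2 = -1/2*1108 = -554)
-24873 + j = -24873 - 554 = -25427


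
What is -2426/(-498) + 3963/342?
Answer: 155737/9462 ≈ 16.459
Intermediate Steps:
-2426/(-498) + 3963/342 = -2426*(-1/498) + 3963*(1/342) = 1213/249 + 1321/114 = 155737/9462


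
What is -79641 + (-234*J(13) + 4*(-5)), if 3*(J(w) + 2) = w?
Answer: -80207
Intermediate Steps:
J(w) = -2 + w/3
-79641 + (-234*J(13) + 4*(-5)) = -79641 + (-234*(-2 + (⅓)*13) + 4*(-5)) = -79641 + (-234*(-2 + 13/3) - 20) = -79641 + (-234*7/3 - 20) = -79641 + (-546 - 20) = -79641 - 566 = -80207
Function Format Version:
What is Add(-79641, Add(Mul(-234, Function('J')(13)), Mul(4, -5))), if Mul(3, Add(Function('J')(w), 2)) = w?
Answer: -80207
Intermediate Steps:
Function('J')(w) = Add(-2, Mul(Rational(1, 3), w))
Add(-79641, Add(Mul(-234, Function('J')(13)), Mul(4, -5))) = Add(-79641, Add(Mul(-234, Add(-2, Mul(Rational(1, 3), 13))), Mul(4, -5))) = Add(-79641, Add(Mul(-234, Add(-2, Rational(13, 3))), -20)) = Add(-79641, Add(Mul(-234, Rational(7, 3)), -20)) = Add(-79641, Add(-546, -20)) = Add(-79641, -566) = -80207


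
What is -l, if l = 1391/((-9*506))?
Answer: 1391/4554 ≈ 0.30545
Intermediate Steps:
l = -1391/4554 (l = 1391/(-4554) = 1391*(-1/4554) = -1391/4554 ≈ -0.30545)
-l = -1*(-1391/4554) = 1391/4554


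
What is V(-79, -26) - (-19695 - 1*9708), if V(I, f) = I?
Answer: 29324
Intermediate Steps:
V(-79, -26) - (-19695 - 1*9708) = -79 - (-19695 - 1*9708) = -79 - (-19695 - 9708) = -79 - 1*(-29403) = -79 + 29403 = 29324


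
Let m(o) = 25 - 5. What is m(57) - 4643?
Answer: -4623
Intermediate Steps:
m(o) = 20 (m(o) = 25 - 1*5 = 25 - 5 = 20)
m(57) - 4643 = 20 - 4643 = -4623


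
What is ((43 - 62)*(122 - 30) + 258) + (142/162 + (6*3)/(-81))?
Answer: -120637/81 ≈ -1489.3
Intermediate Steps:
((43 - 62)*(122 - 30) + 258) + (142/162 + (6*3)/(-81)) = (-19*92 + 258) + (142*(1/162) + 18*(-1/81)) = (-1748 + 258) + (71/81 - 2/9) = -1490 + 53/81 = -120637/81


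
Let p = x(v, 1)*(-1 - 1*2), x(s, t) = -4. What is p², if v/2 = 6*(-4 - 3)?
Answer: 144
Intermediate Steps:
v = -84 (v = 2*(6*(-4 - 3)) = 2*(6*(-7)) = 2*(-42) = -84)
p = 12 (p = -4*(-1 - 1*2) = -4*(-1 - 2) = -4*(-3) = 12)
p² = 12² = 144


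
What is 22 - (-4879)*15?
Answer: 73207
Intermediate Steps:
22 - (-4879)*15 = 22 - 287*(-255) = 22 + 73185 = 73207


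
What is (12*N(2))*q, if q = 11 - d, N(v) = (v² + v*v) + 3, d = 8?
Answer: 396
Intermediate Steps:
N(v) = 3 + 2*v² (N(v) = (v² + v²) + 3 = 2*v² + 3 = 3 + 2*v²)
q = 3 (q = 11 - 1*8 = 11 - 8 = 3)
(12*N(2))*q = (12*(3 + 2*2²))*3 = (12*(3 + 2*4))*3 = (12*(3 + 8))*3 = (12*11)*3 = 132*3 = 396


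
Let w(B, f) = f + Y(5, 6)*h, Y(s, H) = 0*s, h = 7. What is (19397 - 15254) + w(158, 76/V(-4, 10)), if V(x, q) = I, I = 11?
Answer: 45649/11 ≈ 4149.9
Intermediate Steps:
Y(s, H) = 0
V(x, q) = 11
w(B, f) = f (w(B, f) = f + 0*7 = f + 0 = f)
(19397 - 15254) + w(158, 76/V(-4, 10)) = (19397 - 15254) + 76/11 = 4143 + 76*(1/11) = 4143 + 76/11 = 45649/11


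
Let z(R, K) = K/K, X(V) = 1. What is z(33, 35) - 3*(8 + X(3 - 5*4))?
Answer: -26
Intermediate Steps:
z(R, K) = 1
z(33, 35) - 3*(8 + X(3 - 5*4)) = 1 - 3*(8 + 1) = 1 - 3*9 = 1 - 27 = -26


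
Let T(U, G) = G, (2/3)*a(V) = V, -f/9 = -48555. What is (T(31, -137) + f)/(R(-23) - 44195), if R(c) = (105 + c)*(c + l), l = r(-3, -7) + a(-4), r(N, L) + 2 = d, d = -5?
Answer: -436858/47147 ≈ -9.2659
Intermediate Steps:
r(N, L) = -7 (r(N, L) = -2 - 5 = -7)
f = 436995 (f = -9*(-48555) = 436995)
a(V) = 3*V/2
l = -13 (l = -7 + (3/2)*(-4) = -7 - 6 = -13)
R(c) = (-13 + c)*(105 + c) (R(c) = (105 + c)*(c - 13) = (105 + c)*(-13 + c) = (-13 + c)*(105 + c))
(T(31, -137) + f)/(R(-23) - 44195) = (-137 + 436995)/((-1365 + (-23)² + 92*(-23)) - 44195) = 436858/((-1365 + 529 - 2116) - 44195) = 436858/(-2952 - 44195) = 436858/(-47147) = 436858*(-1/47147) = -436858/47147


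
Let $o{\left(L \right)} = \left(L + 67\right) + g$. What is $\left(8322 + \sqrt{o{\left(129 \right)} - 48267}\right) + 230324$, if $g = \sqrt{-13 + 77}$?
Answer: $238646 + i \sqrt{48063} \approx 2.3865 \cdot 10^{5} + 219.23 i$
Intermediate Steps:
$g = 8$ ($g = \sqrt{64} = 8$)
$o{\left(L \right)} = 75 + L$ ($o{\left(L \right)} = \left(L + 67\right) + 8 = \left(67 + L\right) + 8 = 75 + L$)
$\left(8322 + \sqrt{o{\left(129 \right)} - 48267}\right) + 230324 = \left(8322 + \sqrt{\left(75 + 129\right) - 48267}\right) + 230324 = \left(8322 + \sqrt{204 - 48267}\right) + 230324 = \left(8322 + \sqrt{-48063}\right) + 230324 = \left(8322 + i \sqrt{48063}\right) + 230324 = 238646 + i \sqrt{48063}$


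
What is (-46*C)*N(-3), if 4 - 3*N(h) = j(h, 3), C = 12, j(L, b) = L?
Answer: -1288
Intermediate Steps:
N(h) = 4/3 - h/3
(-46*C)*N(-3) = (-46*12)*(4/3 - ⅓*(-3)) = -552*(4/3 + 1) = -552*7/3 = -1288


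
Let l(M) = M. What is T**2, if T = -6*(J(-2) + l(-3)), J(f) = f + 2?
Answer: 324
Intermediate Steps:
J(f) = 2 + f
T = 18 (T = -6*((2 - 2) - 3) = -6*(0 - 3) = -6*(-3) = 18)
T**2 = 18**2 = 324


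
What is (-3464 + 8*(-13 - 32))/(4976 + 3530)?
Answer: -1912/4253 ≈ -0.44956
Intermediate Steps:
(-3464 + 8*(-13 - 32))/(4976 + 3530) = (-3464 + 8*(-45))/8506 = (-3464 - 360)*(1/8506) = -3824*1/8506 = -1912/4253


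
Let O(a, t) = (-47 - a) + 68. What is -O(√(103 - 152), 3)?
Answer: -21 + 7*I ≈ -21.0 + 7.0*I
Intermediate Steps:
O(a, t) = 21 - a
-O(√(103 - 152), 3) = -(21 - √(103 - 152)) = -(21 - √(-49)) = -(21 - 7*I) = -21 + 7*I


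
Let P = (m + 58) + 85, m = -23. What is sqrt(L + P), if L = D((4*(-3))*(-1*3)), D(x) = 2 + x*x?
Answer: sqrt(1418) ≈ 37.656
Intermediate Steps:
D(x) = 2 + x**2
L = 1298 (L = 2 + ((4*(-3))*(-1*3))**2 = 2 + (-12*(-3))**2 = 2 + 36**2 = 2 + 1296 = 1298)
P = 120 (P = (-23 + 58) + 85 = 35 + 85 = 120)
sqrt(L + P) = sqrt(1298 + 120) = sqrt(1418)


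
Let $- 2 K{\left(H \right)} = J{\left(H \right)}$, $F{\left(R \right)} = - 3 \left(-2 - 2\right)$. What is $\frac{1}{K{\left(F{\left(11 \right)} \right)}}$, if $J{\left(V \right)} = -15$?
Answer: $\frac{2}{15} \approx 0.13333$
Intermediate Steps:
$F{\left(R \right)} = 12$ ($F{\left(R \right)} = \left(-3\right) \left(-4\right) = 12$)
$K{\left(H \right)} = \frac{15}{2}$ ($K{\left(H \right)} = \left(- \frac{1}{2}\right) \left(-15\right) = \frac{15}{2}$)
$\frac{1}{K{\left(F{\left(11 \right)} \right)}} = \frac{1}{\frac{15}{2}} = \frac{2}{15}$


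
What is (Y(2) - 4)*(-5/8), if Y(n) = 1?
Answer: 15/8 ≈ 1.8750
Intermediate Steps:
(Y(2) - 4)*(-5/8) = (1 - 4)*(-5/8) = -(-15)/8 = -3*(-5/8) = 15/8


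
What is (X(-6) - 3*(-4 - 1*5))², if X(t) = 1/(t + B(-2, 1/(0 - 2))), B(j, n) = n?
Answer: 121801/169 ≈ 720.72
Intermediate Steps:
X(t) = 1/(-½ + t) (X(t) = 1/(t + 1/(0 - 2)) = 1/(t + 1/(-2)) = 1/(t - ½) = 1/(-½ + t))
(X(-6) - 3*(-4 - 1*5))² = (2/(-1 + 2*(-6)) - 3*(-4 - 1*5))² = (2/(-1 - 12) - 3*(-4 - 5))² = (2/(-13) - 3*(-9))² = (2*(-1/13) + 27)² = (-2/13 + 27)² = (349/13)² = 121801/169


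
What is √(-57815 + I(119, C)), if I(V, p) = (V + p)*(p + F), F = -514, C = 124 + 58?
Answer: I*√157747 ≈ 397.17*I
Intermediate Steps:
C = 182
I(V, p) = (-514 + p)*(V + p) (I(V, p) = (V + p)*(p - 514) = (V + p)*(-514 + p) = (-514 + p)*(V + p))
√(-57815 + I(119, C)) = √(-57815 + (182² - 514*119 - 514*182 + 119*182)) = √(-57815 + (33124 - 61166 - 93548 + 21658)) = √(-57815 - 99932) = √(-157747) = I*√157747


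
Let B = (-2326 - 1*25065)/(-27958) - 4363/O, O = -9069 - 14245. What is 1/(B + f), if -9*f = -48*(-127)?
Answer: -69837087/47221496800 ≈ -0.0014789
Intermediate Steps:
O = -23314
B = 27163376/23279029 (B = (-2326 - 1*25065)/(-27958) - 4363/(-23314) = (-2326 - 25065)*(-1/27958) - 4363*(-1/23314) = -27391*(-1/27958) + 4363/23314 = 3913/3994 + 4363/23314 = 27163376/23279029 ≈ 1.1669)
f = -2032/3 (f = -(-16)*(-127)/3 = -⅑*6096 = -2032/3 ≈ -677.33)
1/(B + f) = 1/(27163376/23279029 - 2032/3) = 1/(-47221496800/69837087) = -69837087/47221496800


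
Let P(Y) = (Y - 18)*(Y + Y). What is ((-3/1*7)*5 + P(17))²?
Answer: 19321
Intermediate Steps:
P(Y) = 2*Y*(-18 + Y) (P(Y) = (-18 + Y)*(2*Y) = 2*Y*(-18 + Y))
((-3/1*7)*5 + P(17))² = ((-3/1*7)*5 + 2*17*(-18 + 17))² = ((-3*1*7)*5 + 2*17*(-1))² = (-3*7*5 - 34)² = (-21*5 - 34)² = (-105 - 34)² = (-139)² = 19321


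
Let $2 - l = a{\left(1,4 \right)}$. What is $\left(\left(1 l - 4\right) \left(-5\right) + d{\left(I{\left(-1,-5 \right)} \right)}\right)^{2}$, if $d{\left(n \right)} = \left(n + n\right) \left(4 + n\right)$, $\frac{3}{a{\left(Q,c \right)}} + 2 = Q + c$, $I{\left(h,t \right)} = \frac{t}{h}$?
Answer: $11025$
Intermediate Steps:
$a{\left(Q,c \right)} = \frac{3}{-2 + Q + c}$ ($a{\left(Q,c \right)} = \frac{3}{-2 + \left(Q + c\right)} = \frac{3}{-2 + Q + c}$)
$d{\left(n \right)} = 2 n \left(4 + n\right)$
$l = 1$ ($l = 2 - \frac{3}{-2 + 1 + 4} = 2 - \frac{3}{3} = 2 - 3 \cdot \frac{1}{3} = 2 - 1 = 1$)
$\left(\left(1 l - 4\right) \left(-5\right) + d{\left(I{\left(-1,-5 \right)} \right)}\right)^{2} = \left(\left(1 \cdot 1 - 4\right) \left(-5\right) + 2 \left(- \frac{5}{-1}\right) \left(4 - \frac{5}{-1}\right)\right)^{2} = \left(\left(1 - 4\right) \left(-5\right) + 2 \left(\left(-5\right) \left(-1\right)\right) \left(4 - -5\right)\right)^{2} = \left(\left(-3\right) \left(-5\right) + 2 \cdot 5 \left(4 + 5\right)\right)^{2} = \left(15 + 2 \cdot 5 \cdot 9\right)^{2} = \left(15 + 90\right)^{2} = 105^{2} = 11025$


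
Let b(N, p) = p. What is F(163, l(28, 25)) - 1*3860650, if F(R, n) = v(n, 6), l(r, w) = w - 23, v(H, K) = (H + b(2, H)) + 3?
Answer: -3860643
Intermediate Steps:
v(H, K) = 3 + 2*H (v(H, K) = (H + H) + 3 = 2*H + 3 = 3 + 2*H)
l(r, w) = -23 + w
F(R, n) = 3 + 2*n
F(163, l(28, 25)) - 1*3860650 = (3 + 2*(-23 + 25)) - 1*3860650 = (3 + 2*2) - 3860650 = (3 + 4) - 3860650 = 7 - 3860650 = -3860643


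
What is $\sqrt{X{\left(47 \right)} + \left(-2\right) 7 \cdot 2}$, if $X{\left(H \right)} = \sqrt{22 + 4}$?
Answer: $\sqrt{-28 + \sqrt{26}} \approx 4.7855 i$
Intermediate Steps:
$X{\left(H \right)} = \sqrt{26}$
$\sqrt{X{\left(47 \right)} + \left(-2\right) 7 \cdot 2} = \sqrt{\sqrt{26} + \left(-2\right) 7 \cdot 2} = \sqrt{\sqrt{26} - 28} = \sqrt{-28 + \sqrt{26}}$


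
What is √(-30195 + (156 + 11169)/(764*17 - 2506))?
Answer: I*√368608457170/3494 ≈ 173.76*I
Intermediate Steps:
√(-30195 + (156 + 11169)/(764*17 - 2506)) = √(-30195 + 11325/(12988 - 2506)) = √(-30195 + 11325/10482) = √(-30195 + 11325*(1/10482)) = √(-30195 + 3775/3494) = √(-105497555/3494) = I*√368608457170/3494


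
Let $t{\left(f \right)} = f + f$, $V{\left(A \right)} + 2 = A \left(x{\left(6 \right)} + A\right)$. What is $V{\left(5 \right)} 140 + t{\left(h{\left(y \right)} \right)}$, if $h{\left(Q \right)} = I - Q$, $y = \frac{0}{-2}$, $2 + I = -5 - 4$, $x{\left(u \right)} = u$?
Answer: $7398$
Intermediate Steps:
$I = -11$ ($I = -2 - 9 = -11$)
$y = 0$ ($y = 0 \left(- \frac{1}{2}\right) = 0$)
$V{\left(A \right)} = -2 + A \left(6 + A\right)$
$h{\left(Q \right)} = -11 - Q$
$t{\left(f \right)} = 2 f$
$V{\left(5 \right)} 140 + t{\left(h{\left(y \right)} \right)} = \left(-2 + 5^{2} + 6 \cdot 5\right) 140 + 2 \left(-11 - 0\right) = \left(-2 + 25 + 30\right) 140 + 2 \left(-11 + 0\right) = 53 \cdot 140 + 2 \left(-11\right) = 7420 - 22 = 7398$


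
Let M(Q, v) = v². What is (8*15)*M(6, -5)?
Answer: 3000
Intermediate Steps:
(8*15)*M(6, -5) = (8*15)*(-5)² = 120*25 = 3000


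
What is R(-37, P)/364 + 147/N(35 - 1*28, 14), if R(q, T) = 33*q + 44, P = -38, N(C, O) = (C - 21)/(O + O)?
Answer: -108193/364 ≈ -297.23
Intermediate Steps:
N(C, O) = (-21 + C)/(2*O) (N(C, O) = (-21 + C)/((2*O)) = (-21 + C)*(1/(2*O)) = (-21 + C)/(2*O))
R(q, T) = 44 + 33*q
R(-37, P)/364 + 147/N(35 - 1*28, 14) = (44 + 33*(-37))/364 + 147/(((½)*(-21 + (35 - 1*28))/14)) = (44 - 1221)*(1/364) + 147/(((½)*(1/14)*(-21 + (35 - 28)))) = -1177*1/364 + 147/(((½)*(1/14)*(-21 + 7))) = -1177/364 + 147/(((½)*(1/14)*(-14))) = -1177/364 + 147/(-½) = -1177/364 + 147*(-2) = -1177/364 - 294 = -108193/364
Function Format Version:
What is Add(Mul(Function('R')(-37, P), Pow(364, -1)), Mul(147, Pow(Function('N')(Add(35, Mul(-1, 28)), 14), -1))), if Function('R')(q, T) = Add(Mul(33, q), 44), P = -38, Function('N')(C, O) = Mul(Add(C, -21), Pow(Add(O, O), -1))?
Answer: Rational(-108193, 364) ≈ -297.23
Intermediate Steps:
Function('N')(C, O) = Mul(Rational(1, 2), Pow(O, -1), Add(-21, C)) (Function('N')(C, O) = Mul(Add(-21, C), Pow(Mul(2, O), -1)) = Mul(Add(-21, C), Mul(Rational(1, 2), Pow(O, -1))) = Mul(Rational(1, 2), Pow(O, -1), Add(-21, C)))
Function('R')(q, T) = Add(44, Mul(33, q))
Add(Mul(Function('R')(-37, P), Pow(364, -1)), Mul(147, Pow(Function('N')(Add(35, Mul(-1, 28)), 14), -1))) = Add(Mul(Add(44, Mul(33, -37)), Pow(364, -1)), Mul(147, Pow(Mul(Rational(1, 2), Pow(14, -1), Add(-21, Add(35, Mul(-1, 28)))), -1))) = Add(Mul(Add(44, -1221), Rational(1, 364)), Mul(147, Pow(Mul(Rational(1, 2), Rational(1, 14), Add(-21, Add(35, -28))), -1))) = Add(Mul(-1177, Rational(1, 364)), Mul(147, Pow(Mul(Rational(1, 2), Rational(1, 14), Add(-21, 7)), -1))) = Add(Rational(-1177, 364), Mul(147, Pow(Mul(Rational(1, 2), Rational(1, 14), -14), -1))) = Add(Rational(-1177, 364), Mul(147, Pow(Rational(-1, 2), -1))) = Add(Rational(-1177, 364), Mul(147, -2)) = Add(Rational(-1177, 364), -294) = Rational(-108193, 364)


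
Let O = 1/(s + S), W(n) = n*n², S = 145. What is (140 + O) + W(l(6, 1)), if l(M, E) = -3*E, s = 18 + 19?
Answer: 20567/182 ≈ 113.01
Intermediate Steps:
s = 37
W(n) = n³
O = 1/182 (O = 1/(37 + 145) = 1/182 ≈ 0.0054945)
(140 + O) + W(l(6, 1)) = (140 + 1/182) + (-3*1)³ = 25481/182 + (-3)³ = 25481/182 - 27 = 20567/182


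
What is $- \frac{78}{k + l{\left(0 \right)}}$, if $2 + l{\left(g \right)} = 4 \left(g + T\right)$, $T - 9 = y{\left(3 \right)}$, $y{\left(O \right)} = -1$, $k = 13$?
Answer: $- \frac{78}{43} \approx -1.814$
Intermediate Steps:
$T = 8$ ($T = 9 - 1 = 8$)
$l{\left(g \right)} = 30 + 4 g$ ($l{\left(g \right)} = -2 + 4 \left(g + 8\right) = -2 + 4 \left(8 + g\right) = -2 + \left(32 + 4 g\right) = 30 + 4 g$)
$- \frac{78}{k + l{\left(0 \right)}} = - \frac{78}{13 + \left(30 + 4 \cdot 0\right)} = - \frac{78}{13 + \left(30 + 0\right)} = - \frac{78}{13 + 30} = - \frac{78}{43}$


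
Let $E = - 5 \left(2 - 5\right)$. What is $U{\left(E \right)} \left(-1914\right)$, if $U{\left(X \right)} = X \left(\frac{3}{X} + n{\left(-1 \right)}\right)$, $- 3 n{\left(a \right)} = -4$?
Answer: $-44022$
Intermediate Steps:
$n{\left(a \right)} = \frac{4}{3}$ ($n{\left(a \right)} = \left(- \frac{1}{3}\right) \left(-4\right) = \frac{4}{3}$)
$E = 15$ ($E = \left(-5\right) \left(-3\right) = 15$)
$U{\left(X \right)} = X \left(\frac{4}{3} + \frac{3}{X}\right)$ ($U{\left(X \right)} = X \left(\frac{3}{X} + \frac{4}{3}\right) = X \left(\frac{4}{3} + \frac{3}{X}\right)$)
$U{\left(E \right)} \left(-1914\right) = \left(3 + \frac{4}{3} \cdot 15\right) \left(-1914\right) = \left(3 + 20\right) \left(-1914\right) = 23 \left(-1914\right) = -44022$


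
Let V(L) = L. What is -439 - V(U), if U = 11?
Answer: -450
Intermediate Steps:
-439 - V(U) = -439 - 1*11 = -439 - 11 = -450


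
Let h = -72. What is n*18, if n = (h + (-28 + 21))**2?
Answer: 112338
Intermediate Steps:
n = 6241 (n = (-72 + (-28 + 21))**2 = (-72 - 7)**2 = (-79)**2 = 6241)
n*18 = 6241*18 = 112338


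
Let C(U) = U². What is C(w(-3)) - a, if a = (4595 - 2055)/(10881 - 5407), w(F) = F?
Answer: 23363/2737 ≈ 8.5360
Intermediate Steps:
a = 1270/2737 (a = 2540/5474 = 2540*(1/5474) = 1270/2737 ≈ 0.46401)
C(w(-3)) - a = (-3)² - 1*1270/2737 = 9 - 1270/2737 = 23363/2737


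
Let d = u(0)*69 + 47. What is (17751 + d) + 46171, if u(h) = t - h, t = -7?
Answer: 63486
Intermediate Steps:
u(h) = -7 - h
d = -436 (d = (-7 - 1*0)*69 + 47 = (-7 + 0)*69 + 47 = -7*69 + 47 = -483 + 47 = -436)
(17751 + d) + 46171 = (17751 - 436) + 46171 = 17315 + 46171 = 63486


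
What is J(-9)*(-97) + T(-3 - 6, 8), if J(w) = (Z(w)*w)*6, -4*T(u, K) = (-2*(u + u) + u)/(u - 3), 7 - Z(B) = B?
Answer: 1340937/16 ≈ 83809.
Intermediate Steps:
Z(B) = 7 - B
T(u, K) = 3*u/(4*(-3 + u)) (T(u, K) = -(-2*(u + u) + u)/(4*(u - 3)) = -(-4*u + u)/(4*(-3 + u)) = -(-3*u)/(4*(-3 + u)) = -(-3)*u/(4*(-3 + u)) = 3*u/(4*(-3 + u)))
J(w) = 6*w*(7 - w) (J(w) = ((7 - w)*w)*6 = (w*(7 - w))*6 = 6*w*(7 - w))
J(-9)*(-97) + T(-3 - 6, 8) = (6*(-9)*(7 - 1*(-9)))*(-97) + 3*(-3 - 6)/(4*(-3 + (-3 - 6))) = (6*(-9)*(7 + 9))*(-97) + (¾)*(-9)/(-3 - 9) = (6*(-9)*16)*(-97) + (¾)*(-9)/(-12) = -864*(-97) + (¾)*(-9)*(-1/12) = 83808 + 9/16 = 1340937/16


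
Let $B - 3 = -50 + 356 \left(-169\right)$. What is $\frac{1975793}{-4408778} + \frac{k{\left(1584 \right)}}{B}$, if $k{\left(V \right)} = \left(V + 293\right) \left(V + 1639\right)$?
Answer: $- \frac{26790180006561}{265456932158} \approx -100.92$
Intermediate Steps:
$B = -60211$ ($B = 3 + \left(-50 + 356 \left(-169\right)\right) = 3 - 60214 = -60211$)
$k{\left(V \right)} = \left(293 + V\right) \left(1639 + V\right)$
$\frac{1975793}{-4408778} + \frac{k{\left(1584 \right)}}{B} = \frac{1975793}{-4408778} + \frac{480227 + 1584^{2} + 1932 \cdot 1584}{-60211} = 1975793 \left(- \frac{1}{4408778}\right) + \left(480227 + 2509056 + 3060288\right) \left(- \frac{1}{60211}\right) = - \frac{1975793}{4408778} + 6049571 \left(- \frac{1}{60211}\right) = - \frac{1975793}{4408778} - \frac{6049571}{60211} = - \frac{26790180006561}{265456932158}$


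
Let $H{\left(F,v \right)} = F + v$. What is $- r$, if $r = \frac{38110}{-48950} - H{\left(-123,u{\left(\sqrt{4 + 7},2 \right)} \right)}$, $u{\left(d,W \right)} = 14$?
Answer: $- \frac{529744}{4895} \approx -108.22$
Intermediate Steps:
$r = \frac{529744}{4895}$ ($r = \frac{38110}{-48950} - \left(-123 + 14\right) = 38110 \left(- \frac{1}{48950}\right) - -109 = - \frac{3811}{4895} + 109 = \frac{529744}{4895} \approx 108.22$)
$- r = \left(-1\right) \frac{529744}{4895} = - \frac{529744}{4895}$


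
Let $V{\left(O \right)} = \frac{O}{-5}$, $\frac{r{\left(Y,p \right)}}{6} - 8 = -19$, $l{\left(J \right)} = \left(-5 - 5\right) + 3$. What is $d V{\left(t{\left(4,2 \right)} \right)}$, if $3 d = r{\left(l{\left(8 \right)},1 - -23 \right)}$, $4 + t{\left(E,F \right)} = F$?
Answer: $- \frac{44}{5} \approx -8.8$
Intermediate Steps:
$l{\left(J \right)} = -7$ ($l{\left(J \right)} = -10 + 3 = -7$)
$r{\left(Y,p \right)} = -66$ ($r{\left(Y,p \right)} = 48 + 6 \left(-19\right) = 48 - 114 = -66$)
$t{\left(E,F \right)} = -4 + F$
$V{\left(O \right)} = - \frac{O}{5}$ ($V{\left(O \right)} = O \left(- \frac{1}{5}\right) = - \frac{O}{5}$)
$d = -22$ ($d = \frac{1}{3} \left(-66\right) = -22$)
$d V{\left(t{\left(4,2 \right)} \right)} = - 22 \left(- \frac{-4 + 2}{5}\right) = - 22 \left(\left(- \frac{1}{5}\right) \left(-2\right)\right) = \left(-22\right) \frac{2}{5} = - \frac{44}{5}$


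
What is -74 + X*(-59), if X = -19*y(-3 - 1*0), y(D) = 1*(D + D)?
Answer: -6800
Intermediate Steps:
y(D) = 2*D (y(D) = 1*(2*D) = 2*D)
X = 114 (X = -38*(-3 - 1*0) = -38*(-3 + 0) = -38*(-3) = -19*(-6) = 114)
-74 + X*(-59) = -74 + 114*(-59) = -74 - 6726 = -6800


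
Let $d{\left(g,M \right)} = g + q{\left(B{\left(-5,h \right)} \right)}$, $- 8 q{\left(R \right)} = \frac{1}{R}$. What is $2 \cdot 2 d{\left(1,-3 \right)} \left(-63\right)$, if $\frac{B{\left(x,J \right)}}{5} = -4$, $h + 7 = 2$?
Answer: $- \frac{10143}{40} \approx -253.57$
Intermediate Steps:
$h = -5$ ($h = -7 + 2 = -5$)
$B{\left(x,J \right)} = -20$ ($B{\left(x,J \right)} = 5 \left(-4\right) = -20$)
$q{\left(R \right)} = - \frac{1}{8 R}$
$d{\left(g,M \right)} = \frac{1}{160} + g$ ($d{\left(g,M \right)} = g - \frac{1}{8 \left(-20\right)} = g - - \frac{1}{160} = g + \frac{1}{160} = \frac{1}{160} + g$)
$2 \cdot 2 d{\left(1,-3 \right)} \left(-63\right) = 2 \cdot 2 \left(\frac{1}{160} + 1\right) \left(-63\right) = 4 \cdot \frac{161}{160} \left(-63\right) = \frac{161}{40} \left(-63\right) = - \frac{10143}{40}$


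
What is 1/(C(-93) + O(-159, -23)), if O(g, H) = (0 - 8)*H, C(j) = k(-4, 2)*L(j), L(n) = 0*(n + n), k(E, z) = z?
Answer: 1/184 ≈ 0.0054348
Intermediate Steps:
L(n) = 0 (L(n) = 0*(2*n) = 0)
C(j) = 0 (C(j) = 2*0 = 0)
O(g, H) = -8*H
1/(C(-93) + O(-159, -23)) = 1/(0 - 8*(-23)) = 1/(0 + 184) = 1/184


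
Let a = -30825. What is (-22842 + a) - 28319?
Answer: -81986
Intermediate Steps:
(-22842 + a) - 28319 = (-22842 - 30825) - 28319 = -53667 - 28319 = -81986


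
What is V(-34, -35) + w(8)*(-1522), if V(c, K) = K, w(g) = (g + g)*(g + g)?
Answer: -389667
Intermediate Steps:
w(g) = 4*g² (w(g) = (2*g)*(2*g) = 4*g²)
V(-34, -35) + w(8)*(-1522) = -35 + (4*8²)*(-1522) = -35 + (4*64)*(-1522) = -35 + 256*(-1522) = -35 - 389632 = -389667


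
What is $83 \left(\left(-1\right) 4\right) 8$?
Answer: $-2656$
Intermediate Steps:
$83 \left(\left(-1\right) 4\right) 8 = 83 \left(-4\right) 8 = \left(-332\right) 8 = -2656$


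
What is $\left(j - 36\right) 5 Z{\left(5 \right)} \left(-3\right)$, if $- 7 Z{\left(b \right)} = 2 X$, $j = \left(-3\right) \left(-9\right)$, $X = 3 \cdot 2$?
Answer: $- \frac{1620}{7} \approx -231.43$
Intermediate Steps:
$X = 6$
$j = 27$
$Z{\left(b \right)} = - \frac{12}{7}$ ($Z{\left(b \right)} = - \frac{2 \cdot 6}{7} = \left(- \frac{1}{7}\right) 12 = - \frac{12}{7}$)
$\left(j - 36\right) 5 Z{\left(5 \right)} \left(-3\right) = \left(27 - 36\right) 5 \left(- \frac{12}{7}\right) \left(-3\right) = - 9 \left(\left(- \frac{60}{7}\right) \left(-3\right)\right) = \left(-9\right) \frac{180}{7} = - \frac{1620}{7}$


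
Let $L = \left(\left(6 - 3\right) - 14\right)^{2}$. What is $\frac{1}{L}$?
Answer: $\frac{1}{121} \approx 0.0082645$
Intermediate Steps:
$L = 121$ ($L = \left(3 - 14\right)^{2} = \left(-11\right)^{2} = 121$)
$\frac{1}{L} = \frac{1}{121}$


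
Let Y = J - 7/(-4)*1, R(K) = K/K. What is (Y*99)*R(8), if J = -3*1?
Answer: -495/4 ≈ -123.75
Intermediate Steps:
J = -3
R(K) = 1
Y = -5/4 (Y = -3 - 7/(-4)*1 = -3 - 7*(-¼)*1 = -3 + (7/4)*1 = -3 + 7/4 = -5/4 ≈ -1.2500)
(Y*99)*R(8) = -5/4*99*1 = -495/4*1 = -495/4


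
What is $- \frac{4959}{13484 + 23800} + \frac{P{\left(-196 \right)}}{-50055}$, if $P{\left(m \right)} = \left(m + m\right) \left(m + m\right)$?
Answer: $- \frac{1992477107}{622083540} \approx -3.2029$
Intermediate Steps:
$P{\left(m \right)} = 4 m^{2}$ ($P{\left(m \right)} = 2 m 2 m = 4 m^{2}$)
$- \frac{4959}{13484 + 23800} + \frac{P{\left(-196 \right)}}{-50055} = - \frac{4959}{13484 + 23800} + \frac{4 \left(-196\right)^{2}}{-50055} = - \frac{4959}{37284} + 4 \cdot 38416 \left(- \frac{1}{50055}\right) = \left(-4959\right) \frac{1}{37284} + 153664 \left(- \frac{1}{50055}\right) = - \frac{1653}{12428} - \frac{153664}{50055} = - \frac{1992477107}{622083540}$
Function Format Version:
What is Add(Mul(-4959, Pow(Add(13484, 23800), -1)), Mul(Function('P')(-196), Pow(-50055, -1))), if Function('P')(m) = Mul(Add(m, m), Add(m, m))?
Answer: Rational(-1992477107, 622083540) ≈ -3.2029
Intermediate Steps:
Function('P')(m) = Mul(4, Pow(m, 2)) (Function('P')(m) = Mul(Mul(2, m), Mul(2, m)) = Mul(4, Pow(m, 2)))
Add(Mul(-4959, Pow(Add(13484, 23800), -1)), Mul(Function('P')(-196), Pow(-50055, -1))) = Add(Mul(-4959, Pow(Add(13484, 23800), -1)), Mul(Mul(4, Pow(-196, 2)), Pow(-50055, -1))) = Add(Mul(-4959, Pow(37284, -1)), Mul(Mul(4, 38416), Rational(-1, 50055))) = Add(Mul(-4959, Rational(1, 37284)), Mul(153664, Rational(-1, 50055))) = Add(Rational(-1653, 12428), Rational(-153664, 50055)) = Rational(-1992477107, 622083540)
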